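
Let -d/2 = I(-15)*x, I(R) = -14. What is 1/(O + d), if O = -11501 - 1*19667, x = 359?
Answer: -1/21116 ≈ -4.7357e-5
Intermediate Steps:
O = -31168 (O = -11501 - 19667 = -31168)
d = 10052 (d = -(-28)*359 = -2*(-5026) = 10052)
1/(O + d) = 1/(-31168 + 10052) = 1/(-21116) = -1/21116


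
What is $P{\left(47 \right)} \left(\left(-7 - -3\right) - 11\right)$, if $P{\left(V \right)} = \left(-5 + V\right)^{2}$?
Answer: $-26460$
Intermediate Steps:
$P{\left(47 \right)} \left(\left(-7 - -3\right) - 11\right) = \left(-5 + 47\right)^{2} \left(\left(-7 - -3\right) - 11\right) = 42^{2} \left(\left(-7 + 3\right) - 11\right) = 1764 \left(-4 - 11\right) = 1764 \left(-15\right) = -26460$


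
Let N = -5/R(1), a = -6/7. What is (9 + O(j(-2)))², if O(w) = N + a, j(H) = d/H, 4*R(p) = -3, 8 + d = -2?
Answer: 96721/441 ≈ 219.32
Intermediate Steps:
d = -10 (d = -8 - 2 = -10)
R(p) = -¾ (R(p) = (¼)*(-3) = -¾)
j(H) = -10/H
a = -6/7 (a = -6*⅐ = -6/7 ≈ -0.85714)
N = 20/3 (N = -5/(-¾) = -5*(-4/3) = 20/3 ≈ 6.6667)
O(w) = 122/21 (O(w) = 20/3 - 6/7 = 122/21)
(9 + O(j(-2)))² = (9 + 122/21)² = (311/21)² = 96721/441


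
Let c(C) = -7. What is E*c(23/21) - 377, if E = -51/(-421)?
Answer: -159074/421 ≈ -377.85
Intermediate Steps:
E = 51/421 (E = -51*(-1/421) = 51/421 ≈ 0.12114)
E*c(23/21) - 377 = (51/421)*(-7) - 377 = -357/421 - 377 = -159074/421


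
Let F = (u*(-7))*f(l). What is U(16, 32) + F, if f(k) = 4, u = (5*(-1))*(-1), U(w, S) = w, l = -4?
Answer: -124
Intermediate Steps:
u = 5 (u = -5*(-1) = 5)
F = -140 (F = (5*(-7))*4 = -35*4 = -140)
U(16, 32) + F = 16 - 140 = -124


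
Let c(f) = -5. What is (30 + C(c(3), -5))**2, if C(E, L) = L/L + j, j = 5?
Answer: 1296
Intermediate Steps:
C(E, L) = 6 (C(E, L) = L/L + 5 = 1 + 5 = 6)
(30 + C(c(3), -5))**2 = (30 + 6)**2 = 36**2 = 1296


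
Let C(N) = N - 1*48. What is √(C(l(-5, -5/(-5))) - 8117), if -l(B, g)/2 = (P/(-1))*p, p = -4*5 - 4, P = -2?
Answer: I*√8069 ≈ 89.828*I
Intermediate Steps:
p = -24 (p = -20 - 4 = -24)
l(B, g) = 96 (l(B, g) = -2*(-2/(-1))*(-24) = -2*(-2*(-1))*(-24) = -4*(-24) = -2*(-48) = 96)
C(N) = -48 + N (C(N) = N - 48 = -48 + N)
√(C(l(-5, -5/(-5))) - 8117) = √((-48 + 96) - 8117) = √(48 - 8117) = √(-8069) = I*√8069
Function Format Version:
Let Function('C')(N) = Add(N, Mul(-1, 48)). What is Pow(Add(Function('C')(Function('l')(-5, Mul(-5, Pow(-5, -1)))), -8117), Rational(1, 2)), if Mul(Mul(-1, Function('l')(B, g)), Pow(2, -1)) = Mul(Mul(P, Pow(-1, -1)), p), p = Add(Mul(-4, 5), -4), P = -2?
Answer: Mul(I, Pow(8069, Rational(1, 2))) ≈ Mul(89.828, I)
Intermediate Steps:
p = -24 (p = Add(-20, -4) = -24)
Function('l')(B, g) = 96 (Function('l')(B, g) = Mul(-2, Mul(Mul(-2, Pow(-1, -1)), -24)) = Mul(-2, Mul(Mul(-2, -1), -24)) = Mul(-2, Mul(2, -24)) = Mul(-2, -48) = 96)
Function('C')(N) = Add(-48, N) (Function('C')(N) = Add(N, -48) = Add(-48, N))
Pow(Add(Function('C')(Function('l')(-5, Mul(-5, Pow(-5, -1)))), -8117), Rational(1, 2)) = Pow(Add(Add(-48, 96), -8117), Rational(1, 2)) = Pow(Add(48, -8117), Rational(1, 2)) = Pow(-8069, Rational(1, 2)) = Mul(I, Pow(8069, Rational(1, 2)))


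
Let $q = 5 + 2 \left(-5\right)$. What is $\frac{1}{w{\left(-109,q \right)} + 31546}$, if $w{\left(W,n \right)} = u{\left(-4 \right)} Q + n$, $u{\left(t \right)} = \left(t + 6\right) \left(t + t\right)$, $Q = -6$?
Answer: $\frac{1}{31637} \approx 3.1609 \cdot 10^{-5}$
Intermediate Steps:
$q = -5$ ($q = 5 - 10 = -5$)
$u{\left(t \right)} = 2 t \left(6 + t\right)$ ($u{\left(t \right)} = \left(6 + t\right) 2 t = 2 t \left(6 + t\right)$)
$w{\left(W,n \right)} = 96 + n$ ($w{\left(W,n \right)} = 2 \left(-4\right) \left(6 - 4\right) \left(-6\right) + n = 2 \left(-4\right) 2 \left(-6\right) + n = \left(-16\right) \left(-6\right) + n = 96 + n$)
$\frac{1}{w{\left(-109,q \right)} + 31546} = \frac{1}{\left(96 - 5\right) + 31546} = \frac{1}{91 + 31546} = \frac{1}{31637}$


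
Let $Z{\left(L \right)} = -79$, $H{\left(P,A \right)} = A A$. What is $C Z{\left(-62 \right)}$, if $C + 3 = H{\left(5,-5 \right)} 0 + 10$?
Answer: $-553$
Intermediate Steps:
$H{\left(P,A \right)} = A^{2}$
$C = 7$ ($C = -3 + \left(\left(-5\right)^{2} \cdot 0 + 10\right) = -3 + \left(25 \cdot 0 + 10\right) = -3 + \left(0 + 10\right) = -3 + 10 = 7$)
$C Z{\left(-62 \right)} = 7 \left(-79\right) = -553$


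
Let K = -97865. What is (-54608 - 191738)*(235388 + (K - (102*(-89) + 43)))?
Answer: -36103977068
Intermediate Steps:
(-54608 - 191738)*(235388 + (K - (102*(-89) + 43))) = (-54608 - 191738)*(235388 + (-97865 - (102*(-89) + 43))) = -246346*(235388 + (-97865 - (-9078 + 43))) = -246346*(235388 + (-97865 - 1*(-9035))) = -246346*(235388 + (-97865 + 9035)) = -246346*(235388 - 88830) = -246346*146558 = -36103977068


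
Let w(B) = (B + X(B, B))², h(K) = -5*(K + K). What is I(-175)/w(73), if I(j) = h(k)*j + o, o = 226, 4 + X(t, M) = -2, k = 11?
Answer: 19476/4489 ≈ 4.3386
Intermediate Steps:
X(t, M) = -6 (X(t, M) = -4 - 2 = -6)
h(K) = -10*K
I(j) = 226 - 110*j (I(j) = (-10*11)*j + 226 = -110*j + 226 = 226 - 110*j)
w(B) = (-6 + B)² (w(B) = (B - 6)² = (-6 + B)²)
I(-175)/w(73) = (226 - 110*(-175))/((-6 + 73)²) = (226 + 19250)/(67²) = 19476/4489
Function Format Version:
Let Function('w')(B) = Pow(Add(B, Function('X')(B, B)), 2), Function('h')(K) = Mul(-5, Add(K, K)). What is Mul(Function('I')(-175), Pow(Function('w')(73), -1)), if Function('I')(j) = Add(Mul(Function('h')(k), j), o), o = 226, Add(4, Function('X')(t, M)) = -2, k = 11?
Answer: Rational(19476, 4489) ≈ 4.3386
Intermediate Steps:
Function('X')(t, M) = -6 (Function('X')(t, M) = Add(-4, -2) = -6)
Function('h')(K) = Mul(-10, K) (Function('h')(K) = Mul(-5, Mul(2, K)) = Mul(-10, K))
Function('I')(j) = Add(226, Mul(-110, j)) (Function('I')(j) = Add(Mul(Mul(-10, 11), j), 226) = Add(Mul(-110, j), 226) = Add(226, Mul(-110, j)))
Function('w')(B) = Pow(Add(-6, B), 2) (Function('w')(B) = Pow(Add(B, -6), 2) = Pow(Add(-6, B), 2))
Mul(Function('I')(-175), Pow(Function('w')(73), -1)) = Mul(Add(226, Mul(-110, -175)), Pow(Pow(Add(-6, 73), 2), -1)) = Mul(Add(226, 19250), Pow(Pow(67, 2), -1)) = Mul(19476, Pow(4489, -1)) = Mul(19476, Rational(1, 4489)) = Rational(19476, 4489)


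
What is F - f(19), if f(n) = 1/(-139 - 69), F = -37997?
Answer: -7903375/208 ≈ -37997.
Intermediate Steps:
f(n) = -1/208 (f(n) = 1/(-208) = -1/208)
F - f(19) = -37997 - 1*(-1/208) = -37997 + 1/208 = -7903375/208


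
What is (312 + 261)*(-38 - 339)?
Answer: -216021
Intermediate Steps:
(312 + 261)*(-38 - 339) = 573*(-377) = -216021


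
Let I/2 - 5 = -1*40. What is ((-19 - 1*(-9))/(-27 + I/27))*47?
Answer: 270/17 ≈ 15.882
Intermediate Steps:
I = -70 (I = 10 + 2*(-1*40) = 10 + 2*(-40) = 10 - 80 = -70)
((-19 - 1*(-9))/(-27 + I/27))*47 = ((-19 - 1*(-9))/(-27 - 70/27))*47 = ((-19 + 9)/(-27 - 70*1/27))*47 = (-10/(-27 - 70/27))*47 = (-10/(-799/27))*47 = -27/799*(-10)*47 = (270/799)*47 = 270/17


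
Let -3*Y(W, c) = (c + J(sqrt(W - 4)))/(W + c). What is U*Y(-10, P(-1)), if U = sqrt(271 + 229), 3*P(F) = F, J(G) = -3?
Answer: -100*sqrt(5)/93 ≈ -2.4044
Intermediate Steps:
P(F) = F/3
Y(W, c) = -(-3 + c)/(3*(W + c)) (Y(W, c) = -(c - 3)/(3*(W + c)) = -(-3 + c)/(3*(W + c)))
U = 10*sqrt(5) (U = sqrt(500) = 10*sqrt(5) ≈ 22.361)
U*Y(-10, P(-1)) = (10*sqrt(5))*((1 - (-1)/9)/(-10 + (1/3)*(-1))) = (10*sqrt(5))*((1 - 1/3*(-1/3))/(-10 - 1/3)) = (10*sqrt(5))*((1 + 1/9)/(-31/3)) = (10*sqrt(5))*(-3/31*10/9) = (10*sqrt(5))*(-10/93) = -100*sqrt(5)/93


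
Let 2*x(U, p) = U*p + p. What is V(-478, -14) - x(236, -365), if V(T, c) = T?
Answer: 85549/2 ≈ 42775.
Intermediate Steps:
x(U, p) = p/2 + U*p/2 (x(U, p) = (U*p + p)/2 = (p + U*p)/2 = p/2 + U*p/2)
V(-478, -14) - x(236, -365) = -478 - (-365)*(1 + 236)/2 = -478 - (-365)*237/2 = -478 - 1*(-86505/2) = -478 + 86505/2 = 85549/2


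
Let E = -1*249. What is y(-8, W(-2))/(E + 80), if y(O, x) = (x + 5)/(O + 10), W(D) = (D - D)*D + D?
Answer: -3/338 ≈ -0.0088757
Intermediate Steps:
E = -249
W(D) = D (W(D) = 0*D + D = 0 + D = D)
y(O, x) = (5 + x)/(10 + O)
y(-8, W(-2))/(E + 80) = ((5 - 2)/(10 - 8))/(-249 + 80) = (3/2)/(-169) = ((½)*3)*(-1/169) = (3/2)*(-1/169) = -3/338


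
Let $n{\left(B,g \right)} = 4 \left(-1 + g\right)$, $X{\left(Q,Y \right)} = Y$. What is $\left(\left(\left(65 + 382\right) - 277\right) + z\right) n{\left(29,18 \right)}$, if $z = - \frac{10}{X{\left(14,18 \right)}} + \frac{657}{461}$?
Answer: $\frac{48207784}{4149} \approx 11619.0$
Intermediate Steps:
$n{\left(B,g \right)} = -4 + 4 g$
$z = \frac{3608}{4149}$ ($z = - \frac{10}{18} + \frac{657}{461} = \left(-10\right) \frac{1}{18} + 657 \cdot \frac{1}{461} = - \frac{5}{9} + \frac{657}{461} = \frac{3608}{4149} \approx 0.86961$)
$\left(\left(\left(65 + 382\right) - 277\right) + z\right) n{\left(29,18 \right)} = \left(\left(\left(65 + 382\right) - 277\right) + \frac{3608}{4149}\right) \left(-4 + 4 \cdot 18\right) = \left(\left(447 - 277\right) + \frac{3608}{4149}\right) \left(-4 + 72\right) = \left(170 + \frac{3608}{4149}\right) 68 = \frac{708938}{4149} \cdot 68 = \frac{48207784}{4149}$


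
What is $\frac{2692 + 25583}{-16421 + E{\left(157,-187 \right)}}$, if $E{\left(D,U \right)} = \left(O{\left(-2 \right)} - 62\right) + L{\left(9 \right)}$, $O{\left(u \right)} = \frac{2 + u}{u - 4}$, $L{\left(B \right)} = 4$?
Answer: $- \frac{9425}{5493} \approx -1.7158$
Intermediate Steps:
$O{\left(u \right)} = \frac{2 + u}{-4 + u}$
$E{\left(D,U \right)} = -58$ ($E{\left(D,U \right)} = \left(\frac{2 - 2}{-4 - 2} - 62\right) + 4 = \left(\frac{1}{-6} \cdot 0 - 62\right) + 4 = \left(\left(- \frac{1}{6}\right) 0 - 62\right) + 4 = \left(0 - 62\right) + 4 = -62 + 4 = -58$)
$\frac{2692 + 25583}{-16421 + E{\left(157,-187 \right)}} = \frac{2692 + 25583}{-16421 - 58} = \frac{28275}{-16479} = 28275 \left(- \frac{1}{16479}\right) = - \frac{9425}{5493}$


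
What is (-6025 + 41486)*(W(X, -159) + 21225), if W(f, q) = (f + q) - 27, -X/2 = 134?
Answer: 736560431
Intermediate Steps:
X = -268 (X = -2*134 = -268)
W(f, q) = -27 + f + q
(-6025 + 41486)*(W(X, -159) + 21225) = (-6025 + 41486)*((-27 - 268 - 159) + 21225) = 35461*(-454 + 21225) = 35461*20771 = 736560431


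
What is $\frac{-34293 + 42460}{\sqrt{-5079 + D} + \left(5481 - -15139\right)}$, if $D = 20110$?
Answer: $\frac{168403540}{425169369} - \frac{8167 \sqrt{15031}}{425169369} \approx 0.39373$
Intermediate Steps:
$\frac{-34293 + 42460}{\sqrt{-5079 + D} + \left(5481 - -15139\right)} = \frac{-34293 + 42460}{\sqrt{-5079 + 20110} + \left(5481 - -15139\right)} = \frac{8167}{\sqrt{15031} + \left(5481 + 15139\right)} = \frac{8167}{\sqrt{15031} + 20620} = \frac{8167}{20620 + \sqrt{15031}}$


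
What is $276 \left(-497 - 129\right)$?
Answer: $-172776$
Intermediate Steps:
$276 \left(-497 - 129\right) = 276 \left(-626\right) = -172776$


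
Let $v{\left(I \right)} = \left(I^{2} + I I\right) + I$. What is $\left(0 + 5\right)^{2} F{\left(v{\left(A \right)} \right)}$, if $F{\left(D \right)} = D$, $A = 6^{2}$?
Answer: $65700$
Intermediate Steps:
$A = 36$
$v{\left(I \right)} = I + 2 I^{2}$ ($v{\left(I \right)} = \left(I^{2} + I^{2}\right) + I = 2 I^{2} + I = I + 2 I^{2}$)
$\left(0 + 5\right)^{2} F{\left(v{\left(A \right)} \right)} = \left(0 + 5\right)^{2} \cdot 36 \left(1 + 2 \cdot 36\right) = 5^{2} \cdot 36 \left(1 + 72\right) = 25 \cdot 36 \cdot 73 = 25 \cdot 2628 = 65700$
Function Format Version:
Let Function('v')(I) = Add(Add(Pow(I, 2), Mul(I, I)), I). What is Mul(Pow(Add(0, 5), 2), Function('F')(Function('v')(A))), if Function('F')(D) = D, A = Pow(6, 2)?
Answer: 65700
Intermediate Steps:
A = 36
Function('v')(I) = Add(I, Mul(2, Pow(I, 2))) (Function('v')(I) = Add(Add(Pow(I, 2), Pow(I, 2)), I) = Add(Mul(2, Pow(I, 2)), I) = Add(I, Mul(2, Pow(I, 2))))
Mul(Pow(Add(0, 5), 2), Function('F')(Function('v')(A))) = Mul(Pow(Add(0, 5), 2), Mul(36, Add(1, Mul(2, 36)))) = Mul(Pow(5, 2), Mul(36, Add(1, 72))) = Mul(25, Mul(36, 73)) = Mul(25, 2628) = 65700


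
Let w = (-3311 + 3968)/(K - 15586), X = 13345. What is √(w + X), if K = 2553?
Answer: 2*√566690245006/13033 ≈ 115.52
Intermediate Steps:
w = -657/13033 (w = (-3311 + 3968)/(2553 - 15586) = 657/(-13033) = 657*(-1/13033) = -657/13033 ≈ -0.050411)
√(w + X) = √(-657/13033 + 13345) = √(173924728/13033) = 2*√566690245006/13033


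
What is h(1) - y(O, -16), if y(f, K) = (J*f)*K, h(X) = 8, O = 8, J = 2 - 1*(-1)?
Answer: 392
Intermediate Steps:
J = 3 (J = 2 + 1 = 3)
y(f, K) = 3*K*f (y(f, K) = (3*f)*K = 3*K*f)
h(1) - y(O, -16) = 8 - 3*(-16)*8 = 8 - 1*(-384) = 8 + 384 = 392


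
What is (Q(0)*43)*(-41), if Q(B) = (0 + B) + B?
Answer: 0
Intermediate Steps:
Q(B) = 2*B (Q(B) = B + B = 2*B)
(Q(0)*43)*(-41) = ((2*0)*43)*(-41) = (0*43)*(-41) = 0*(-41) = 0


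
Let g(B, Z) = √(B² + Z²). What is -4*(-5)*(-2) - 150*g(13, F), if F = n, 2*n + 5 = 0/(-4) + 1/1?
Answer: -40 - 150*√173 ≈ -2012.9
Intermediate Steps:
n = -2 (n = -5/2 + (0/(-4) + 1/1)/2 = -5/2 + (0*(-¼) + 1*1)/2 = -5/2 + (0 + 1)/2 = -5/2 + (½)*1 = -5/2 + ½ = -2)
F = -2
-4*(-5)*(-2) - 150*g(13, F) = -4*(-5)*(-2) - 150*√(13² + (-2)²) = 20*(-2) - 150*√(169 + 4) = -40 - 150*√173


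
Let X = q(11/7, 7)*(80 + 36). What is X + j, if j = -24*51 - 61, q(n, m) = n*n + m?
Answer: -9141/49 ≈ -186.55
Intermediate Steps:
q(n, m) = m + n**2 (q(n, m) = n**2 + m = m + n**2)
j = -1285 (j = -1224 - 61 = -1285)
X = 53824/49 (X = (7 + (11/7)**2)*(80 + 36) = (7 + (11*(1/7))**2)*116 = (7 + (11/7)**2)*116 = (7 + 121/49)*116 = (464/49)*116 = 53824/49 ≈ 1098.4)
X + j = 53824/49 - 1285 = -9141/49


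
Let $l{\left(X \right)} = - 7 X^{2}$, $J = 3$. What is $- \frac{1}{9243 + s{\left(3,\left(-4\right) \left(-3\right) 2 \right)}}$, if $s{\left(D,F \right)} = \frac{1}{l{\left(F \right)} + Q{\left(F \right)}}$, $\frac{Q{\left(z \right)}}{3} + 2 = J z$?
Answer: $- \frac{3822}{35326745} \approx -0.00010819$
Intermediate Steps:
$Q{\left(z \right)} = -6 + 9 z$ ($Q{\left(z \right)} = -6 + 3 \cdot 3 z = -6 + 9 z$)
$s{\left(D,F \right)} = \frac{1}{-6 - 7 F^{2} + 9 F}$ ($s{\left(D,F \right)} = \frac{1}{- 7 F^{2} + \left(-6 + 9 F\right)} = \frac{1}{-6 - 7 F^{2} + 9 F}$)
$- \frac{1}{9243 + s{\left(3,\left(-4\right) \left(-3\right) 2 \right)}} = - \frac{1}{9243 - \frac{1}{6 - 9 \left(-4\right) \left(-3\right) 2 + 7 \left(\left(-4\right) \left(-3\right) 2\right)^{2}}} = - \frac{1}{9243 - \frac{1}{6 - 9 \cdot 12 \cdot 2 + 7 \left(12 \cdot 2\right)^{2}}} = - \frac{1}{9243 - \frac{1}{6 - 216 + 7 \cdot 24^{2}}} = - \frac{1}{9243 - \frac{1}{6 - 216 + 7 \cdot 576}} = - \frac{1}{9243 - \frac{1}{6 - 216 + 4032}} = - \frac{1}{9243 - \frac{1}{3822}} = - \frac{1}{\frac{35326745}{3822}} = \left(-1\right) \frac{3822}{35326745} = - \frac{3822}{35326745}$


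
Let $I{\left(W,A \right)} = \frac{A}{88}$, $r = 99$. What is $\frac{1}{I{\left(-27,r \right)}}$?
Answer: $\frac{8}{9} \approx 0.88889$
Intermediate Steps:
$I{\left(W,A \right)} = \frac{A}{88}$ ($I{\left(W,A \right)} = A \frac{1}{88} = \frac{A}{88}$)
$\frac{1}{I{\left(-27,r \right)}} = \frac{1}{\frac{1}{88} \cdot 99} = \frac{1}{\frac{9}{8}} = \frac{8}{9}$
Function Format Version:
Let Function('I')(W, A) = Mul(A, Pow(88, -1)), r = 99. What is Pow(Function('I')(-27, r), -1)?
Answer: Rational(8, 9) ≈ 0.88889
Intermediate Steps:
Function('I')(W, A) = Mul(Rational(1, 88), A) (Function('I')(W, A) = Mul(A, Rational(1, 88)) = Mul(Rational(1, 88), A))
Pow(Function('I')(-27, r), -1) = Pow(Mul(Rational(1, 88), 99), -1) = Pow(Rational(9, 8), -1) = Rational(8, 9)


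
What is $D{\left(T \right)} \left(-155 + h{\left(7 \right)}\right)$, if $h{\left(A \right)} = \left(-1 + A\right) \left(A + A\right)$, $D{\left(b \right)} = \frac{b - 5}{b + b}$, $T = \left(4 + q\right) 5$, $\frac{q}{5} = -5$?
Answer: $- \frac{781}{21} \approx -37.19$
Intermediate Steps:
$q = -25$ ($q = 5 \left(-5\right) = -25$)
$T = -105$ ($T = \left(4 - 25\right) 5 = \left(-21\right) 5 = -105$)
$D{\left(b \right)} = \frac{-5 + b}{2 b}$
$h{\left(A \right)} = 2 A \left(-1 + A\right)$ ($h{\left(A \right)} = \left(-1 + A\right) 2 A = 2 A \left(-1 + A\right)$)
$D{\left(T \right)} \left(-155 + h{\left(7 \right)}\right) = \frac{-5 - 105}{2 \left(-105\right)} \left(-155 + 2 \cdot 7 \left(-1 + 7\right)\right) = \frac{1}{2} \left(- \frac{1}{105}\right) \left(-110\right) \left(-155 + 2 \cdot 7 \cdot 6\right) = \frac{11 \left(-155 + 84\right)}{21} = \frac{11}{21} \left(-71\right) = - \frac{781}{21}$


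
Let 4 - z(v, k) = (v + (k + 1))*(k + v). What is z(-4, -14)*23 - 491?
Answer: -7437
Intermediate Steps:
z(v, k) = 4 - (k + v)*(1 + k + v) (z(v, k) = 4 - (v + (k + 1))*(k + v) = 4 - (v + (1 + k))*(k + v) = 4 - (1 + k + v)*(k + v) = 4 - (k + v)*(1 + k + v))
z(-4, -14)*23 - 491 = (4 - 1*(-14) - 1*(-4) - 1*(-14)² - 1*(-4)² - 2*(-14)*(-4))*23 - 491 = (4 + 14 + 4 - 1*196 - 1*16 - 112)*23 - 491 = (4 + 14 + 4 - 196 - 16 - 112)*23 - 491 = -302*23 - 491 = -6946 - 491 = -7437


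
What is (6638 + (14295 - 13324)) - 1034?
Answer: 6575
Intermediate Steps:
(6638 + (14295 - 13324)) - 1034 = (6638 + 971) - 1034 = 7609 - 1034 = 6575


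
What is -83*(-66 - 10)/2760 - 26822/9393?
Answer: -410491/720130 ≈ -0.57002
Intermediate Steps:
-83*(-66 - 10)/2760 - 26822/9393 = -83*(-76)*(1/2760) - 26822*1/9393 = 6308*(1/2760) - 26822/9393 = 1577/690 - 26822/9393 = -410491/720130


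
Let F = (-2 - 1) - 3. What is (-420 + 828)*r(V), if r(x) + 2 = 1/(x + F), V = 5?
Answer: -1224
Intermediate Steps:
F = -6 (F = -3 - 3 = -6)
r(x) = -2 + 1/(-6 + x) (r(x) = -2 + 1/(x - 6) = -2 + 1/(-6 + x))
(-420 + 828)*r(V) = (-420 + 828)*((13 - 2*5)/(-6 + 5)) = 408*((13 - 10)/(-1)) = 408*(-1*3) = 408*(-3) = -1224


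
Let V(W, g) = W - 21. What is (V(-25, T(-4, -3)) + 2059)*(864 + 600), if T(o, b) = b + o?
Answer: 2947032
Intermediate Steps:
V(W, g) = -21 + W
(V(-25, T(-4, -3)) + 2059)*(864 + 600) = ((-21 - 25) + 2059)*(864 + 600) = (-46 + 2059)*1464 = 2013*1464 = 2947032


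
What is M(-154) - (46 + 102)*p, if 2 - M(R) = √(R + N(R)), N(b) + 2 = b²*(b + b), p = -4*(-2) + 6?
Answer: -2070 - 2*I*√1826171 ≈ -2070.0 - 2702.7*I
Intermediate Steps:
p = 14 (p = 8 + 6 = 14)
N(b) = -2 + 2*b³ (N(b) = -2 + b²*(b + b) = -2 + b²*(2*b) = -2 + 2*b³)
M(R) = 2 - √(-2 + R + 2*R³) (M(R) = 2 - √(R + (-2 + 2*R³)) = 2 - √(-2 + R + 2*R³))
M(-154) - (46 + 102)*p = (2 - √(-2 - 154 + 2*(-154)³)) - (46 + 102)*14 = (2 - √(-2 - 154 + 2*(-3652264))) - 148*14 = (2 - √(-2 - 154 - 7304528)) - 1*2072 = (2 - √(-7304684)) - 2072 = (2 - 2*I*√1826171) - 2072 = -2070 - 2*I*√1826171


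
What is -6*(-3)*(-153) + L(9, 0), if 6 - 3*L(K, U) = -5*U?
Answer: -2752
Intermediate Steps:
L(K, U) = 2 + 5*U/3 (L(K, U) = 2 - (-5)*U/3 = 2 + 5*U/3)
-6*(-3)*(-153) + L(9, 0) = -6*(-3)*(-153) + (2 + (5/3)*0) = 18*(-153) + (2 + 0) = -2754 + 2 = -2752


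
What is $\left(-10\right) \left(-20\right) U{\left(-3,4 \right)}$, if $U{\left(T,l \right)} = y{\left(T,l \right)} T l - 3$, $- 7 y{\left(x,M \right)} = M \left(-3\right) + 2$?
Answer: $- \frac{28200}{7} \approx -4028.6$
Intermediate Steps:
$y{\left(x,M \right)} = - \frac{2}{7} + \frac{3 M}{7}$ ($y{\left(x,M \right)} = - \frac{M \left(-3\right) + 2}{7} = - \frac{- 3 M + 2}{7} = - \frac{2 - 3 M}{7} = - \frac{2}{7} + \frac{3 M}{7}$)
$U{\left(T,l \right)} = -3 + T l \left(- \frac{2}{7} + \frac{3 l}{7}\right)$ ($U{\left(T,l \right)} = \left(- \frac{2}{7} + \frac{3 l}{7}\right) T l - 3 = T \left(- \frac{2}{7} + \frac{3 l}{7}\right) l - 3 = T l \left(- \frac{2}{7} + \frac{3 l}{7}\right) - 3 = -3 + T l \left(- \frac{2}{7} + \frac{3 l}{7}\right)$)
$\left(-10\right) \left(-20\right) U{\left(-3,4 \right)} = \left(-10\right) \left(-20\right) \left(-3 + \frac{1}{7} \left(-3\right) 4 \left(-2 + 3 \cdot 4\right)\right) = 200 \left(-3 + \frac{1}{7} \left(-3\right) 4 \left(-2 + 12\right)\right) = 200 \left(-3 + \frac{1}{7} \left(-3\right) 4 \cdot 10\right) = 200 \left(-3 - \frac{120}{7}\right) = 200 \left(- \frac{141}{7}\right) = - \frac{28200}{7}$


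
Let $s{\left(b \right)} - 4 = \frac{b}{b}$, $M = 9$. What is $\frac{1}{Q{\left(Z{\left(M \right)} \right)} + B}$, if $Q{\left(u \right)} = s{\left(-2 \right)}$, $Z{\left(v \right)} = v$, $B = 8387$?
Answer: $\frac{1}{8392} \approx 0.00011916$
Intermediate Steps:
$s{\left(b \right)} = 5$ ($s{\left(b \right)} = 4 + \frac{b}{b} = 4 + 1 = 5$)
$Q{\left(u \right)} = 5$
$\frac{1}{Q{\left(Z{\left(M \right)} \right)} + B} = \frac{1}{5 + 8387} = \frac{1}{8392}$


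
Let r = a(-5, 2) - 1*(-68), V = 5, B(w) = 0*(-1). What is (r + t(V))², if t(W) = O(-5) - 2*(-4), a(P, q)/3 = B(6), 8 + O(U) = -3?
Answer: 4225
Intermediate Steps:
B(w) = 0
O(U) = -11 (O(U) = -8 - 3 = -11)
a(P, q) = 0 (a(P, q) = 3*0 = 0)
t(W) = -3 (t(W) = -11 - 2*(-4) = -11 + 8 = -3)
r = 68 (r = 0 - 1*(-68) = 0 + 68 = 68)
(r + t(V))² = (68 - 3)² = 65² = 4225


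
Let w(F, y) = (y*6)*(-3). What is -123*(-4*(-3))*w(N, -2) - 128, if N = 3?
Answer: -53264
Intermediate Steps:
w(F, y) = -18*y (w(F, y) = (6*y)*(-3) = -18*y)
-123*(-4*(-3))*w(N, -2) - 128 = -123*(-4*(-3))*(-18*(-2)) - 128 = -1476*36 - 128 = -123*432 - 128 = -53136 - 128 = -53264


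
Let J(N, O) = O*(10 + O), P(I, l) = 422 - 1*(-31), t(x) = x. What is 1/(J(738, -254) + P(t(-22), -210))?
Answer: 1/62429 ≈ 1.6018e-5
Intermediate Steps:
P(I, l) = 453 (P(I, l) = 422 + 31 = 453)
1/(J(738, -254) + P(t(-22), -210)) = 1/(-254*(10 - 254) + 453) = 1/(-254*(-244) + 453) = 1/(61976 + 453) = 1/62429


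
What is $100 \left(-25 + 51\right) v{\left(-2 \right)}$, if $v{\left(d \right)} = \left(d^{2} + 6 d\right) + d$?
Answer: $-26000$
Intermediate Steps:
$v{\left(d \right)} = d^{2} + 7 d$
$100 \left(-25 + 51\right) v{\left(-2 \right)} = 100 \left(-25 + 51\right) \left(- 2 \left(7 - 2\right)\right) = 100 \cdot 26 \left(\left(-2\right) 5\right) = 2600 \left(-10\right) = -26000$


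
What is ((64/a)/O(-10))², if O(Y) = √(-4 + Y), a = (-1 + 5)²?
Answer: -8/7 ≈ -1.1429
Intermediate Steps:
a = 16 (a = 4² = 16)
((64/a)/O(-10))² = ((64/16)/(√(-4 - 10)))² = ((64*(1/16))/(√(-14)))² = (4/((I*√14)))² = (4*(-I*√14/14))² = (-2*I*√14/7)² = -8/7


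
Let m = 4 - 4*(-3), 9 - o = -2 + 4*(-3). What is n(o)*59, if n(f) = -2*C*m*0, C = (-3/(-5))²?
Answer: 0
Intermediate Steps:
C = 9/25 (C = (-3*(-⅕))² = (⅗)² = 9/25 ≈ 0.36000)
o = 23 (o = 9 - (-2 + 4*(-3)) = 9 - (-2 - 12) = 9 - 1*(-14) = 9 + 14 = 23)
m = 16 (m = 4 + 12 = 16)
n(f) = 0 (n(f) = -2*(9/25)*16*0 = -288*0/25 = -2*0 = 0)
n(o)*59 = 0*59 = 0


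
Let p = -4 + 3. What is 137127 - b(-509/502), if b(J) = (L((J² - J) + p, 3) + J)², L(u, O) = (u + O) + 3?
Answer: 8706081790377831/63506016016 ≈ 1.3709e+5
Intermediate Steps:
p = -1
L(u, O) = 3 + O + u (L(u, O) = (O + u) + 3 = 3 + O + u)
b(J) = (5 + J²)² (b(J) = ((3 + 3 + ((J² - J) - 1)) + J)² = ((3 + 3 + (-1 + J² - J)) + J)² = ((5 + J² - J) + J)² = (5 + J²)²)
137127 - b(-509/502) = 137127 - (5 + (-509/502)²)² = 137127 - (5 + 259081/252004)² = 137127 - (1519101/252004)² = 137127 - 1*2307667848201/63506016016 = 137127 - 2307667848201/63506016016 = 8706081790377831/63506016016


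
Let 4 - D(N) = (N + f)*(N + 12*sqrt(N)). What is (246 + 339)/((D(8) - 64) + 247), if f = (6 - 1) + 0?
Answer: -48555/187799 - 182520*sqrt(2)/187799 ≈ -1.6330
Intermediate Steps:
f = 5 (f = 5 + 0 = 5)
D(N) = 4 - (5 + N)*(N + 12*sqrt(N)) (D(N) = 4 - (N + 5)*(N + 12*sqrt(N)) = 4 - (5 + N)*(N + 12*sqrt(N)))
(246 + 339)/((D(8) - 64) + 247) = (246 + 339)/(((4 - 1*8**2 - 120*sqrt(2) - 192*sqrt(2) - 5*8) - 64) + 247) = 585/(((4 - 1*64 - 120*sqrt(2) - 192*sqrt(2) - 40) - 64) + 247) = 585/(((4 - 64 - 120*sqrt(2) - 192*sqrt(2) - 40) - 64) + 247) = 585/(((-100 - 312*sqrt(2)) - 64) + 247) = 585/((-164 - 312*sqrt(2)) + 247) = 585/(83 - 312*sqrt(2))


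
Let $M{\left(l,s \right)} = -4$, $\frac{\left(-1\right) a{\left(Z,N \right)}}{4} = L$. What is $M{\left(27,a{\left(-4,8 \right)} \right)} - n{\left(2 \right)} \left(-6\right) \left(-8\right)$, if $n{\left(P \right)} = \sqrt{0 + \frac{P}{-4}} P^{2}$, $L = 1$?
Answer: $-4 - 96 i \sqrt{2} \approx -4.0 - 135.76 i$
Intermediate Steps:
$a{\left(Z,N \right)} = -4$ ($a{\left(Z,N \right)} = \left(-4\right) 1 = -4$)
$n{\left(P \right)} = \frac{P^{2} \sqrt{- P}}{2}$ ($n{\left(P \right)} = \sqrt{0 + P \left(- \frac{1}{4}\right)} P^{2} = \sqrt{0 - \frac{P}{4}} P^{2} = \sqrt{- \frac{P}{4}} P^{2} = \frac{\sqrt{- P}}{2} P^{2} = \frac{P^{2} \sqrt{- P}}{2}$)
$M{\left(27,a{\left(-4,8 \right)} \right)} - n{\left(2 \right)} \left(-6\right) \left(-8\right) = -4 - \frac{\left(\left(-1\right) 2\right)^{\frac{5}{2}}}{2} \left(-6\right) \left(-8\right) = -4 - \frac{\left(-2\right)^{\frac{5}{2}}}{2} \left(-6\right) \left(-8\right) = -4 - \frac{4 i \sqrt{2}}{2} \left(-6\right) \left(-8\right) = -4 - 2 i \sqrt{2} \left(-6\right) \left(-8\right) = -4 - - 12 i \sqrt{2} \left(-8\right) = -4 - 96 i \sqrt{2}$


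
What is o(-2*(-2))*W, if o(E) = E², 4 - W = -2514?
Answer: 40288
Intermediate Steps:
W = 2518 (W = 4 - 1*(-2514) = 4 + 2514 = 2518)
o(-2*(-2))*W = (-2*(-2))²*2518 = 4²*2518 = 16*2518 = 40288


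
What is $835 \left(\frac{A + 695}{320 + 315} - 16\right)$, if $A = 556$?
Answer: $- \frac{1487803}{127} \approx -11715.0$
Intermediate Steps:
$835 \left(\frac{A + 695}{320 + 315} - 16\right) = 835 \left(\frac{556 + 695}{320 + 315} - 16\right) = 835 \left(\frac{1251}{635} - 16\right) = 835 \left(- \frac{8909}{635}\right) = - \frac{1487803}{127}$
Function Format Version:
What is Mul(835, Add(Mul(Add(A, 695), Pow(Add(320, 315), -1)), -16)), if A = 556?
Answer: Rational(-1487803, 127) ≈ -11715.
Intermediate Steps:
Mul(835, Add(Mul(Add(A, 695), Pow(Add(320, 315), -1)), -16)) = Mul(835, Add(Mul(Add(556, 695), Pow(Add(320, 315), -1)), -16)) = Mul(835, Add(Mul(1251, Pow(635, -1)), -16)) = Mul(835, Add(Mul(1251, Rational(1, 635)), -16)) = Mul(835, Add(Rational(1251, 635), -16)) = Mul(835, Rational(-8909, 635)) = Rational(-1487803, 127)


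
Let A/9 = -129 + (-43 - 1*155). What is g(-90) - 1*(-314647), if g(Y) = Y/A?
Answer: 102889579/327 ≈ 3.1465e+5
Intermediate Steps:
A = -2943 (A = 9*(-129 + (-43 - 1*155)) = 9*(-129 + (-43 - 155)) = 9*(-129 - 198) = 9*(-327) = -2943)
g(Y) = -Y/2943 (g(Y) = Y/(-2943) = Y*(-1/2943) = -Y/2943)
g(-90) - 1*(-314647) = -1/2943*(-90) - 1*(-314647) = 10/327 + 314647 = 102889579/327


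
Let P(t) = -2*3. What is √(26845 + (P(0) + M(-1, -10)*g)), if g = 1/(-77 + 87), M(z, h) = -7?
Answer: √2683830/10 ≈ 163.82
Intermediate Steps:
P(t) = -6
g = ⅒ (g = 1/10 = ⅒ ≈ 0.10000)
√(26845 + (P(0) + M(-1, -10)*g)) = √(26845 + (-6 - 7*⅒)) = √(26845 + (-6 - 7/10)) = √(26845 - 67/10) = √(268383/10) = √2683830/10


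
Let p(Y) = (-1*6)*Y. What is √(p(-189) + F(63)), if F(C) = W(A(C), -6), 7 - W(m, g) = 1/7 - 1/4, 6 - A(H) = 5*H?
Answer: √223657/14 ≈ 33.780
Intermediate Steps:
A(H) = 6 - 5*H
W(m, g) = 199/28 (W(m, g) = 7 - (1/7 - 1/4) = 7 - (1*(⅐) - 1*¼) = 7 - (⅐ - ¼) = 7 - 1*(-3/28) = 7 + 3/28 = 199/28)
p(Y) = -6*Y
F(C) = 199/28
√(p(-189) + F(63)) = √(-6*(-189) + 199/28) = √(1134 + 199/28) = √(31951/28) = √223657/14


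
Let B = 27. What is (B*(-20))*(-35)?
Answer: 18900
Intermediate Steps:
(B*(-20))*(-35) = (27*(-20))*(-35) = -540*(-35) = 18900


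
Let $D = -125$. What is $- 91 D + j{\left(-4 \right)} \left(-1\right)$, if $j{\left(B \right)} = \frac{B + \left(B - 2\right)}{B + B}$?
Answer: $\frac{45495}{4} \approx 11374.0$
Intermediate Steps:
$j{\left(B \right)} = \frac{-2 + 2 B}{2 B}$ ($j{\left(B \right)} = \frac{B + \left(-2 + B\right)}{2 B} = \left(-2 + 2 B\right) \frac{1}{2 B} = \frac{-2 + 2 B}{2 B}$)
$- 91 D + j{\left(-4 \right)} \left(-1\right) = \left(-91\right) \left(-125\right) + \frac{-1 - 4}{-4} \left(-1\right) = 11375 + \left(- \frac{1}{4}\right) \left(-5\right) \left(-1\right) = 11375 + \frac{5}{4} \left(-1\right) = 11375 - \frac{5}{4} = \frac{45495}{4}$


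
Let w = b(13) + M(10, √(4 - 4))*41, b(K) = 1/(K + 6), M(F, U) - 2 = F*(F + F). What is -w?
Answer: -157359/19 ≈ -8282.0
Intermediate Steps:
M(F, U) = 2 + 2*F² (M(F, U) = 2 + F*(F + F) = 2 + F*(2*F) = 2 + 2*F²)
b(K) = 1/(6 + K)
w = 157359/19 (w = 1/(6 + 13) + (2 + 2*10²)*41 = 1/19 + (2 + 2*100)*41 = 1/19 + (2 + 200)*41 = 1/19 + 202*41 = 1/19 + 8282 = 157359/19 ≈ 8282.0)
-w = -1*157359/19 = -157359/19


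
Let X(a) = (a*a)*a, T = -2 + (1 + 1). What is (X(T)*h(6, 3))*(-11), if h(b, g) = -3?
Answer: 0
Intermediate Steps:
T = 0 (T = -2 + 2 = 0)
X(a) = a³ (X(a) = a²*a = a³)
(X(T)*h(6, 3))*(-11) = (0³*(-3))*(-11) = (0*(-3))*(-11) = 0*(-11) = 0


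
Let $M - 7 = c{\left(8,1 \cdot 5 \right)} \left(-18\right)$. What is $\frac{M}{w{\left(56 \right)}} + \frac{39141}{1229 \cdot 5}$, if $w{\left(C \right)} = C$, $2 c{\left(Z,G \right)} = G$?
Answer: $\frac{979193}{172060} \approx 5.691$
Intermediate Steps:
$c{\left(Z,G \right)} = \frac{G}{2}$
$M = -38$ ($M = 7 + \frac{1 \cdot 5}{2} \left(-18\right) = 7 + \frac{1}{2} \cdot 5 \left(-18\right) = 7 + \frac{5}{2} \left(-18\right) = 7 - 45 = -38$)
$\frac{M}{w{\left(56 \right)}} + \frac{39141}{1229 \cdot 5} = - \frac{38}{56} + \frac{39141}{1229 \cdot 5} = \left(-38\right) \frac{1}{56} + \frac{39141}{6145} = - \frac{19}{28} + 39141 \cdot \frac{1}{6145} = - \frac{19}{28} + \frac{39141}{6145} = \frac{979193}{172060}$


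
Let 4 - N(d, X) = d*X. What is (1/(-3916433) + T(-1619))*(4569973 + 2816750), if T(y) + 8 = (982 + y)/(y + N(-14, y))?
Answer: -5601090072229753212/95094909673 ≈ -5.8900e+7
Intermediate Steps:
N(d, X) = 4 - X*d (N(d, X) = 4 - d*X = 4 - X*d)
T(y) = -8 + (982 + y)/(4 + 15*y) (T(y) = -8 + (982 + y)/(y + (4 - 1*y*(-14))) = -8 + (982 + y)/(y + (4 + 14*y)) = -8 + (982 + y)/(4 + 15*y))
(1/(-3916433) + T(-1619))*(4569973 + 2816750) = (1/(-3916433) + (950 - 119*(-1619))/(4 + 15*(-1619)))*(4569973 + 2816750) = (-1/3916433 + (950 + 192661)/(4 - 24285))*7386723 = (-1/3916433 + 193611/(-24281))*7386723 = (-1/3916433 - 1/24281*193611)*7386723 = (-1/3916433 - 193611/24281)*7386723 = -758264533844/95094909673*7386723 = -5601090072229753212/95094909673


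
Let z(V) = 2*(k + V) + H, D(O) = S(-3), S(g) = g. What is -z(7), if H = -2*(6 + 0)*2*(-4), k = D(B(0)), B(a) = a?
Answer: -104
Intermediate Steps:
D(O) = -3
k = -3
H = 96 (H = -12*2*(-4) = -2*12*(-4) = -24*(-4) = 96)
z(V) = 90 + 2*V (z(V) = 2*(-3 + V) + 96 = (-6 + 2*V) + 96 = 90 + 2*V)
-z(7) = -(90 + 2*7) = -(90 + 14) = -1*104 = -104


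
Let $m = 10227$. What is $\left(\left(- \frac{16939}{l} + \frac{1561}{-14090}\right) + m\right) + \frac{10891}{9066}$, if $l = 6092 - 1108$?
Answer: $\frac{1627402496294909}{159163965240} \approx 10225.0$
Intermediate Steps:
$l = 4984$ ($l = 6092 - 1108 = 4984$)
$\left(\left(- \frac{16939}{l} + \frac{1561}{-14090}\right) + m\right) + \frac{10891}{9066} = \left(\left(- \frac{16939}{4984} + \frac{1561}{-14090}\right) + 10227\right) + \frac{10891}{9066} = \left(\left(\left(-16939\right) \frac{1}{4984} + 1561 \left(- \frac{1}{14090}\right)\right) + 10227\right) + 10891 \cdot \frac{1}{9066} = \left(\left(- \frac{16939}{4984} - \frac{1561}{14090}\right) + 10227\right) + \frac{10891}{9066} = \left(- \frac{123225267}{35112280} + 10227\right) + \frac{10891}{9066} = \frac{358970062293}{35112280} + \frac{10891}{9066} = \frac{1627402496294909}{159163965240}$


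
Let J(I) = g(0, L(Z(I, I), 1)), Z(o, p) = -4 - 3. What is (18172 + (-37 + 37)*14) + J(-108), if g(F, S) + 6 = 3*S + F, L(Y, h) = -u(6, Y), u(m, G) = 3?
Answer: 18157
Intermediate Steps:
Z(o, p) = -7
L(Y, h) = -3 (L(Y, h) = -1*3 = -3)
g(F, S) = -6 + F + 3*S (g(F, S) = -6 + (3*S + F) = -6 + (F + 3*S) = -6 + F + 3*S)
J(I) = -15 (J(I) = -6 + 0 + 3*(-3) = -6 + 0 - 9 = -15)
(18172 + (-37 + 37)*14) + J(-108) = (18172 + (-37 + 37)*14) - 15 = (18172 + 0*14) - 15 = (18172 + 0) - 15 = 18172 - 15 = 18157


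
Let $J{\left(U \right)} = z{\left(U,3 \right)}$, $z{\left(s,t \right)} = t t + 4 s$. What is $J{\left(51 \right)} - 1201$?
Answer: $-988$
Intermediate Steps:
$z{\left(s,t \right)} = t^{2} + 4 s$
$J{\left(U \right)} = 9 + 4 U$ ($J{\left(U \right)} = 3^{2} + 4 U = 9 + 4 U$)
$J{\left(51 \right)} - 1201 = \left(9 + 4 \cdot 51\right) - 1201 = \left(9 + 204\right) - 1201 = 213 - 1201 = -988$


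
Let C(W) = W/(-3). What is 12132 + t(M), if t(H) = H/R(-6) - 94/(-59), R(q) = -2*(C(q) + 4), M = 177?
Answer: 2860047/236 ≈ 12119.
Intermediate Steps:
C(W) = -W/3 (C(W) = W*(-⅓) = -W/3)
R(q) = -8 + 2*q/3 (R(q) = -2*(-q/3 + 4) = -2*(4 - q/3) = -8 + 2*q/3)
t(H) = 94/59 - H/12 (t(H) = H/(-8 + (⅔)*(-6)) - 94/(-59) = H/(-8 - 4) - 94*(-1/59) = H/(-12) + 94/59 = H*(-1/12) + 94/59 = -H/12 + 94/59 = 94/59 - H/12)
12132 + t(M) = 12132 + (94/59 - 1/12*177) = 12132 + (94/59 - 59/4) = 12132 - 3105/236 = 2860047/236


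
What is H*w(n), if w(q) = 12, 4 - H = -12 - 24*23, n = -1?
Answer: 6816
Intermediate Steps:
H = 568 (H = 4 - (-12 - 24*23) = 4 - (-12 - 552) = 4 - 1*(-564) = 4 + 564 = 568)
H*w(n) = 568*12 = 6816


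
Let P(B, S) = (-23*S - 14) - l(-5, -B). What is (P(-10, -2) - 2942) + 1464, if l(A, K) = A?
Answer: -1441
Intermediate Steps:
P(B, S) = -9 - 23*S (P(B, S) = (-23*S - 14) - 1*(-5) = (-14 - 23*S) + 5 = -9 - 23*S)
(P(-10, -2) - 2942) + 1464 = ((-9 - 23*(-2)) - 2942) + 1464 = ((-9 + 46) - 2942) + 1464 = (37 - 2942) + 1464 = -2905 + 1464 = -1441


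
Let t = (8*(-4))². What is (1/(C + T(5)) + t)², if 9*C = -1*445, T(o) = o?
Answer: 167764787281/160000 ≈ 1.0485e+6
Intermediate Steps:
t = 1024 (t = (-32)² = 1024)
C = -445/9 (C = (-1*445)/9 = (⅑)*(-445) = -445/9 ≈ -49.444)
(1/(C + T(5)) + t)² = (1/(-445/9 + 5) + 1024)² = (1/(-400/9) + 1024)² = (-9/400 + 1024)² = (409591/400)² = 167764787281/160000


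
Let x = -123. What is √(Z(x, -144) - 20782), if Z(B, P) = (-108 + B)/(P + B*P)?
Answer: I*√44542005654/1464 ≈ 144.16*I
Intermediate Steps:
Z(B, P) = (-108 + B)/(P + B*P)
√(Z(x, -144) - 20782) = √((-108 - 123)/((-144)*(1 - 123)) - 20782) = √(-1/144*(-231)/(-122) - 20782) = √(-1/144*(-1/122)*(-231) - 20782) = √(-77/5856 - 20782) = √(-121699469/5856) = I*√44542005654/1464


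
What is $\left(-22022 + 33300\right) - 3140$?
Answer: $8138$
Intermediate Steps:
$\left(-22022 + 33300\right) - 3140 = 11278 - 3140 = 8138$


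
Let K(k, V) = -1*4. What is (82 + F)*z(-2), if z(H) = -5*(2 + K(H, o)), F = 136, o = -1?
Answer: 2180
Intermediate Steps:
K(k, V) = -4
z(H) = 10 (z(H) = -5*(2 - 4) = -5*(-2) = 10)
(82 + F)*z(-2) = (82 + 136)*10 = 218*10 = 2180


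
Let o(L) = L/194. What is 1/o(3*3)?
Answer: 194/9 ≈ 21.556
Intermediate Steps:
o(L) = L/194 (o(L) = L*(1/194) = L/194)
1/o(3*3) = 1/((3*3)/194) = 1/((1/194)*9) = 1/(9/194) = 194/9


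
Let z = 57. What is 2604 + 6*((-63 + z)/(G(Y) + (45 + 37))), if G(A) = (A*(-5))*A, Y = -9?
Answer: 841128/323 ≈ 2604.1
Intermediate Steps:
G(A) = -5*A² (G(A) = (-5*A)*A = -5*A²)
2604 + 6*((-63 + z)/(G(Y) + (45 + 37))) = 2604 + 6*((-63 + 57)/(-5*(-9)² + (45 + 37))) = 2604 + 6*(-6/(-5*81 + 82)) = 2604 + 6*(-6/(-405 + 82)) = 2604 + 6*(-6/(-323)) = 2604 + 6*(-6*(-1/323)) = 2604 + 6*(6/323) = 2604 + 36/323 = 841128/323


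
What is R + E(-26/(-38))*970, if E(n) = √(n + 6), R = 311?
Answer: 311 + 970*√2413/19 ≈ 2818.8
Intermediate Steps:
E(n) = √(6 + n)
R + E(-26/(-38))*970 = 311 + √(6 - 26/(-38))*970 = 311 + √(6 - 26*(-1/38))*970 = 311 + √(6 + 13/19)*970 = 311 + √(127/19)*970 = 311 + (√2413/19)*970 = 311 + 970*√2413/19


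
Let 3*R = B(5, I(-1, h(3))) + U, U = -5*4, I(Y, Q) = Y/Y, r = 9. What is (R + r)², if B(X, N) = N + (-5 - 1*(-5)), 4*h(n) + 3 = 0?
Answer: 64/9 ≈ 7.1111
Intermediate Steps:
h(n) = -¾ (h(n) = -¾ + (¼)*0 = -¾ + 0 = -¾)
I(Y, Q) = 1
B(X, N) = N (B(X, N) = N + (-5 + 5) = N + 0 = N)
U = -20
R = -19/3 (R = (1 - 20)/3 = (⅓)*(-19) = -19/3 ≈ -6.3333)
(R + r)² = (-19/3 + 9)² = (8/3)² = 64/9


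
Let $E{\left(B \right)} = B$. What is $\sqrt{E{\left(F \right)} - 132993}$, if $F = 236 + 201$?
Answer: $2 i \sqrt{33139} \approx 364.08 i$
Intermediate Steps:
$F = 437$
$\sqrt{E{\left(F \right)} - 132993} = \sqrt{437 - 132993} = \sqrt{-132556} = 2 i \sqrt{33139}$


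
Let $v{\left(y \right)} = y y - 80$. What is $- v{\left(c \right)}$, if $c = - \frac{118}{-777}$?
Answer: $\frac{48284396}{603729} \approx 79.977$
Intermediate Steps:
$c = \frac{118}{777}$ ($c = \left(-118\right) \left(- \frac{1}{777}\right) = \frac{118}{777} \approx 0.15187$)
$v{\left(y \right)} = -80 + y^{2}$ ($v{\left(y \right)} = y^{2} - 80 = -80 + y^{2}$)
$- v{\left(c \right)} = - (-80 + \left(\frac{118}{777}\right)^{2}) = - (-80 + \frac{13924}{603729}) = \left(-1\right) \left(- \frac{48284396}{603729}\right) = \frac{48284396}{603729}$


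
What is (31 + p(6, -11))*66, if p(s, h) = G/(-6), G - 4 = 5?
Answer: 1947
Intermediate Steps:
G = 9 (G = 4 + 5 = 9)
p(s, h) = -3/2 (p(s, h) = 9/(-6) = 9*(-1/6) = -3/2)
(31 + p(6, -11))*66 = (31 - 3/2)*66 = (59/2)*66 = 1947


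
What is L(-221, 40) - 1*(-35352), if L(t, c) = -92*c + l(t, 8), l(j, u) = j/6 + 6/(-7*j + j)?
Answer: 41948237/1326 ≈ 31635.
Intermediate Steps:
l(j, u) = -1/j + j/6 (l(j, u) = j*(⅙) + 6/((-6*j)) = j/6 + 6*(-1/(6*j)) = j/6 - 1/j = -1/j + j/6)
L(t, c) = -1/t - 92*c + t/6 (L(t, c) = -92*c + (-1/t + t/6) = -1/t - 92*c + t/6)
L(-221, 40) - 1*(-35352) = (-1/(-221) - 92*40 + (⅙)*(-221)) - 1*(-35352) = (-1*(-1/221) - 3680 - 221/6) + 35352 = (1/221 - 3680 - 221/6) + 35352 = -4928515/1326 + 35352 = 41948237/1326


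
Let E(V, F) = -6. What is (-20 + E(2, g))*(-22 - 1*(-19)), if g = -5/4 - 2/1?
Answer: 78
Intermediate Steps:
g = -13/4 (g = -5*¼ - 2*1 = -5/4 - 2 = -13/4 ≈ -3.2500)
(-20 + E(2, g))*(-22 - 1*(-19)) = (-20 - 6)*(-22 - 1*(-19)) = -26*(-22 + 19) = -26*(-3) = 78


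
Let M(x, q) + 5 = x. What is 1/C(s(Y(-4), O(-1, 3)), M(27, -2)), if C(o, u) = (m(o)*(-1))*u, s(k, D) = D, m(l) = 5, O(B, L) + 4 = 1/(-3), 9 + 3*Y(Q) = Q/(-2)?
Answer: -1/110 ≈ -0.0090909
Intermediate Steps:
M(x, q) = -5 + x
Y(Q) = -3 - Q/6 (Y(Q) = -3 + (Q/(-2))/3 = -3 + (Q*(-1/2))/3 = -3 + (-Q/2)/3 = -3 - Q/6)
O(B, L) = -13/3 (O(B, L) = -4 + 1/(-3) = -4 - 1/3 = -13/3)
C(o, u) = -5*u (C(o, u) = (5*(-1))*u = -5*u)
1/C(s(Y(-4), O(-1, 3)), M(27, -2)) = 1/(-5*(-5 + 27)) = 1/(-5*22) = 1/(-110) = -1/110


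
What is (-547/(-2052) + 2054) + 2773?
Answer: 9905551/2052 ≈ 4827.3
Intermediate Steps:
(-547/(-2052) + 2054) + 2773 = (-547*(-1/2052) + 2054) + 2773 = (547/2052 + 2054) + 2773 = 4215355/2052 + 2773 = 9905551/2052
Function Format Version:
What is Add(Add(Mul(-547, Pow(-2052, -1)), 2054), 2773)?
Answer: Rational(9905551, 2052) ≈ 4827.3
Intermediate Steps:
Add(Add(Mul(-547, Pow(-2052, -1)), 2054), 2773) = Add(Add(Mul(-547, Rational(-1, 2052)), 2054), 2773) = Add(Add(Rational(547, 2052), 2054), 2773) = Add(Rational(4215355, 2052), 2773) = Rational(9905551, 2052)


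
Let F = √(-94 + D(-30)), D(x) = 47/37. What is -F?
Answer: -I*√126947/37 ≈ -9.6296*I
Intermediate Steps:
D(x) = 47/37 (D(x) = 47*(1/37) = 47/37)
F = I*√126947/37 (F = √(-94 + 47/37) = √(-3431/37) = I*√126947/37 ≈ 9.6296*I)
-F = -I*√126947/37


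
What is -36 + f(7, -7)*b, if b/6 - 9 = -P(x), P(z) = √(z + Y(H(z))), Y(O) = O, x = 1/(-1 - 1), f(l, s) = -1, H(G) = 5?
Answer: -90 + 9*√2 ≈ -77.272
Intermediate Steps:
x = -½ (x = 1/(-2) = -½ ≈ -0.50000)
P(z) = √(5 + z) (P(z) = √(z + 5) = √(5 + z))
b = 54 - 9*√2 (b = 54 + 6*(-√(5 - ½)) = 54 + 6*(-√(9/2)) = 54 + 6*(-3*√2/2) = 54 - 9*√2 ≈ 41.272)
-36 + f(7, -7)*b = -36 - (54 - 9*√2) = -36 + (-54 + 9*√2) = -90 + 9*√2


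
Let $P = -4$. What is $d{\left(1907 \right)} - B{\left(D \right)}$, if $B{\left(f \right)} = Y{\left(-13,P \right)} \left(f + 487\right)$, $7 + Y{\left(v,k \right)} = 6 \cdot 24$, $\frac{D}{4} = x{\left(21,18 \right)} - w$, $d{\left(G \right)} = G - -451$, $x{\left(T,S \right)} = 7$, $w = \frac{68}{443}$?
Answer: $- \frac{30174007}{443} \approx -68113.0$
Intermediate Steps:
$w = \frac{68}{443}$ ($w = 68 \cdot \frac{1}{443} = \frac{68}{443} \approx 0.1535$)
$d{\left(G \right)} = 451 + G$ ($d{\left(G \right)} = G + 451 = 451 + G$)
$D = \frac{12132}{443}$ ($D = 4 \left(7 - \frac{68}{443}\right) = 4 \cdot \frac{3033}{443} = \frac{12132}{443} \approx 27.386$)
$Y{\left(v,k \right)} = 137$ ($Y{\left(v,k \right)} = -7 + 6 \cdot 24 = -7 + 144 = 137$)
$B{\left(f \right)} = 66719 + 137 f$ ($B{\left(f \right)} = 137 \left(f + 487\right) = 137 \left(487 + f\right) = 66719 + 137 f$)
$d{\left(1907 \right)} - B{\left(D \right)} = \left(451 + 1907\right) - \left(66719 + 137 \cdot \frac{12132}{443}\right) = 2358 - \left(66719 + \frac{1662084}{443}\right) = 2358 - \frac{31218601}{443} = - \frac{30174007}{443}$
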